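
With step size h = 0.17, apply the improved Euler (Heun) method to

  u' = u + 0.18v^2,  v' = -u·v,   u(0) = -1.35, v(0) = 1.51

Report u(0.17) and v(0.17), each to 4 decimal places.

-1.5055, 1.9215

Heun on (u,v): k1 = f(t_n, state_n); k2 = f(t_n + h, state_n + h·k1); state_{n+1} = state_n + (h/2)·(k1 + k2).
0.000000: (-1.350000, 1.510000)
  k1 = (-0.939582, 2.038500)
  predictor → (-1.509729, 1.856545)
  k2 = (-0.889312, 2.802880)
  → (-1.505456, 1.921517)
(u(0.17), v(0.17)) ≈ (-1.5055, 1.9215)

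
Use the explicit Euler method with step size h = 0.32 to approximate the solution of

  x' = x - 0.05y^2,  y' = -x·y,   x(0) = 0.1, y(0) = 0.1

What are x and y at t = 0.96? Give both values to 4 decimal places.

0.2294, 0.0876

Euler on (x,y): x_{n+1} = x_n + h·x', y_{n+1} = y_n + h·y'.
0.000000: (0.100000, 0.100000); f=(0.099500, -0.010000) → (0.131840, 0.096800)
0.320000: (0.131840, 0.096800); f=(0.131371, -0.012762) → (0.173879, 0.092716)
0.640000: (0.173879, 0.092716); f=(0.173449, -0.016121) → (0.229383, 0.087557)
(x(0.96), y(0.96)) ≈ (0.2294, 0.0876)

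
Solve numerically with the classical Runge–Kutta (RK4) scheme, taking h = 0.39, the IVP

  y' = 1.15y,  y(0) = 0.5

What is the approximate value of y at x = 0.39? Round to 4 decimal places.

0.7829

RK4: k1 = f(x_n, y_n); k2 = f(x_n + h/2, y_n + (h/2)·k1); k3 = f(x_n + h/2, y_n + (h/2)·k2); k4 = f(x_n + h, y_n + h·k3); y_{n+1} = y_n + (h/6)·(k1 + 2k2 + 2k3 + k4).
x=0.000000, y=0.500000:
  k1 = f(0.000000, 0.500000) = 0.575000
  k2 = f(0.195000, 0.612125) = 0.703944
  k3 = f(0.195000, 0.637269) = 0.732859
  k4 = f(0.390000, 0.785815) = 0.903687
  y ← 0.500000 + (0.39/6)·(k1 + 2k2 + 2k3 + k4) = 0.782899
y(0.39) ≈ 0.7829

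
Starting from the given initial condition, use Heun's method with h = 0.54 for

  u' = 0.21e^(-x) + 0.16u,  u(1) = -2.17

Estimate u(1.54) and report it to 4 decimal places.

Heun: k1 = f(x_n, u_n); k2 = f(x_n + h, u_n + h·k1); u_{n+1} = u_n + (h/2)·(k1 + k2).
x=1.000000, u=-2.170000:
  k1 = f(1.000000, -2.170000) = -0.269945
  k2 = f(1.540000, -2.315770) = -0.325503
  u ← -2.170000 + (0.54/2)·(-0.269945 + (-0.325503)) = -2.330771
u(1.54) ≈ -2.3308

-2.3308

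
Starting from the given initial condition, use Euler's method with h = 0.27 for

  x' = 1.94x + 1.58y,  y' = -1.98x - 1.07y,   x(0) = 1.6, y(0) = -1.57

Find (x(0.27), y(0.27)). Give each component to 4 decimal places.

Euler on (x,y): x_{n+1} = x_n + h·x', y_{n+1} = y_n + h·y'.
0.000000: (1.600000, -1.570000); f=(0.623400, -1.488100) → (1.768318, -1.971787)
(x(0.27), y(0.27)) ≈ (1.7683, -1.9718)

1.7683, -1.9718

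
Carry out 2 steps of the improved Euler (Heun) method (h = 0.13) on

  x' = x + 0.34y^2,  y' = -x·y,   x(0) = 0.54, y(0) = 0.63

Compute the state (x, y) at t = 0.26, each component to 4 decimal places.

0.7347, 0.5346

Heun on (x,y): k1 = f(t_n, state_n); k2 = f(t_n + h, state_n + h·k1); state_{n+1} = state_n + (h/2)·(k1 + k2).
0.000000: (0.540000, 0.630000)
  k1 = (0.674946, -0.340200)
  predictor → (0.627743, 0.585774)
  k2 = (0.744408, -0.367716)
  → (0.632258, 0.583985)
0.130000: (0.632258, 0.583985)
  k1 = (0.748211, -0.369229)
  predictor → (0.729525, 0.535986)
  k2 = (0.827201, -0.391015)
  → (0.734660, 0.534570)
(x(0.26), y(0.26)) ≈ (0.7347, 0.5346)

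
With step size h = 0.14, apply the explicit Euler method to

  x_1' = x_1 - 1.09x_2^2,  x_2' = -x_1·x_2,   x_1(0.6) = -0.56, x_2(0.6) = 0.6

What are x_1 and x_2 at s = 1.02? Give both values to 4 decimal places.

-1.0508, 0.7947

Euler on (x_1,x_2): x_1_{n+1} = x_1_n + h·x_1', x_2_{n+1} = x_2_n + h·x_2'.
0.600000: (-0.560000, 0.600000); f=(-0.952400, 0.336000) → (-0.693336, 0.647040)
0.740000: (-0.693336, 0.647040); f=(-1.149676, 0.448616) → (-0.854291, 0.709846)
0.880000: (-0.854291, 0.709846); f=(-1.403522, 0.606415) → (-1.050784, 0.794744)
(x_1(1.02), x_2(1.02)) ≈ (-1.0508, 0.7947)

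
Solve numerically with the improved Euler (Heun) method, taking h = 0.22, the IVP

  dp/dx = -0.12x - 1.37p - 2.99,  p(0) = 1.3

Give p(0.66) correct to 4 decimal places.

Heun: k1 = f(x_n, p_n); k2 = f(x_n + h, p_n + h·k1); p_{n+1} = p_n + (h/2)·(k1 + k2).
x=0.000000, p=1.300000:
  k1 = f(0.000000, 1.300000) = -4.771000
  k2 = f(0.220000, 0.250380) = -3.359421
  p ← 1.300000 + (0.22/2)·(-4.771000 + (-3.359421)) = 0.405654
x=0.220000, p=0.405654:
  k1 = f(0.220000, 0.405654) = -3.572146
  k2 = f(0.440000, -0.380218) = -2.521901
  p ← 0.405654 + (0.22/2)·(-3.572146 + (-2.521901)) = -0.264691
x=0.440000, p=-0.264691:
  k1 = f(0.440000, -0.264691) = -2.680173
  k2 = f(0.660000, -0.854329) = -1.898769
  p ← -0.264691 + (0.22/2)·(-2.680173 + (-1.898769)) = -0.768375
p(0.66) ≈ -0.7684

-0.7684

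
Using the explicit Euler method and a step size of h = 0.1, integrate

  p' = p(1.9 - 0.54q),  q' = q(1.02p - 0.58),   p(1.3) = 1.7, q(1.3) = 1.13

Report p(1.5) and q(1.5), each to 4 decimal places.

2.1533, 1.4340

Euler on (p,q): p_{n+1} = p_n + h·p', q_{n+1} = q_n + h·q'.
1.300000: (1.700000, 1.130000); f=(2.192660, 1.304020) → (1.919266, 1.260402)
1.400000: (1.919266, 1.260402); f=(2.340320, 1.736394) → (2.153298, 1.434041)
(p(1.5), q(1.5)) ≈ (2.1533, 1.4340)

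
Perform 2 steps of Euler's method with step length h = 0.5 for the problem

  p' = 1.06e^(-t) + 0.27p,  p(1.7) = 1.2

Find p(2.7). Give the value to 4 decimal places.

Euler: p_{n+1} = p_n + h·f(t_n, p_n).
t=1.700000, p=1.200000: f=0.517645 → p ← 1.200000 + 0.5·0.517645 = 1.458822
t=2.200000, p=1.458822: f=0.511333 → p ← 1.458822 + 0.5·0.511333 = 1.714489
p(2.7) ≈ 1.7145

1.7145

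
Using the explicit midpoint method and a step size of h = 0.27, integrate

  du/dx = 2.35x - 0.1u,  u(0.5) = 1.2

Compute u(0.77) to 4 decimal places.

Midpoint: k1 = f(x_n, u_n); k2 = f(x_n + h/2, u_n + (h/2)·k1); u_{n+1} = u_n + h·k2.
x=0.500000, u=1.200000:
  k1 = f(0.500000, 1.200000) = 1.055000
  k2 = f(0.635000, 1.342425) = 1.358008
  u ← 1.200000 + 0.27·1.358008 = 1.566662
u(0.77) ≈ 1.5667

1.5667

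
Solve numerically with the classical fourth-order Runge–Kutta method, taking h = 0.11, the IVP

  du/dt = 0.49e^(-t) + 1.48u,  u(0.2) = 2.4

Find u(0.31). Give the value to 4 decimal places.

2.8698

RK4: k1 = f(t_n, u_n); k2 = f(t_n + h/2, u_n + (h/2)·k1); k3 = f(t_n + h/2, u_n + (h/2)·k2); k4 = f(t_n + h, u_n + h·k3); u_{n+1} = u_n + (h/6)·(k1 + 2k2 + 2k3 + k4).
t=0.200000, u=2.400000:
  k1 = f(0.200000, 2.400000) = 3.953178
  k2 = f(0.255000, 2.617425) = 4.253498
  k3 = f(0.255000, 2.633942) = 4.277944
  k4 = f(0.310000, 2.870574) = 4.607838
  u ← 2.400000 + (0.11/6)·(k1 + 2k2 + 2k3 + k4) = 2.869771
u(0.31) ≈ 2.8698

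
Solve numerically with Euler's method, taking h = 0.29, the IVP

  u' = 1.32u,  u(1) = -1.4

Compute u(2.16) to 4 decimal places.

-5.1188

Euler: u_{n+1} = u_n + h·f(x_n, u_n).
x=1.000000, u=-1.400000: f=-1.848000 → u ← -1.400000 + 0.29·(-1.848000) = -1.935920
x=1.290000, u=-1.935920: f=-2.555414 → u ← -1.935920 + 0.29·(-2.555414) = -2.676990
x=1.580000, u=-2.676990: f=-3.533627 → u ← -2.676990 + 0.29·(-3.533627) = -3.701742
x=1.870000, u=-3.701742: f=-4.886299 → u ← -3.701742 + 0.29·(-4.886299) = -5.118769
u(2.16) ≈ -5.1188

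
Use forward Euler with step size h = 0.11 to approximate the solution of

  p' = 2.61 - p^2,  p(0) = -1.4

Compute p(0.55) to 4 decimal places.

-0.7820

Euler: p_{n+1} = p_n + h·f(t_n, p_n).
t=0.000000, p=-1.400000: f=0.650000 → p ← -1.400000 + 0.11·0.650000 = -1.328500
t=0.110000, p=-1.328500: f=0.845088 → p ← -1.328500 + 0.11·0.845088 = -1.235540
t=0.220000, p=-1.235540: f=1.083440 → p ← -1.235540 + 0.11·1.083440 = -1.116362
t=0.330000, p=-1.116362: f=1.363736 → p ← -1.116362 + 0.11·1.363736 = -0.966351
t=0.440000, p=-0.966351: f=1.676166 → p ← -0.966351 + 0.11·1.676166 = -0.781973
p(0.55) ≈ -0.7820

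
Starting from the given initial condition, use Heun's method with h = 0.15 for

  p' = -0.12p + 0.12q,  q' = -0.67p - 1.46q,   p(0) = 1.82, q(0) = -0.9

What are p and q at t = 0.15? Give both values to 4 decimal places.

1.7716, -0.8849

Heun on (p,q): k1 = f(t_n, state_n); k2 = f(t_n + h, state_n + h·k1); state_{n+1} = state_n + (h/2)·(k1 + k2).
0.000000: (1.820000, -0.900000)
  k1 = (-0.326400, 0.094600)
  predictor → (1.771040, -0.885810)
  k2 = (-0.318822, 0.106686)
  → (1.771608, -0.884904)
(p(0.15), q(0.15)) ≈ (1.7716, -0.8849)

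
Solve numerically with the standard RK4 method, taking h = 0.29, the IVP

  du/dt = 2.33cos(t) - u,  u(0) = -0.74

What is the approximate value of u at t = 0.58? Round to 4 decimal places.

0.5462

RK4: k1 = f(t_n, u_n); k2 = f(t_n + h/2, u_n + (h/2)·k1); k3 = f(t_n + h/2, u_n + (h/2)·k2); k4 = f(t_n + h, u_n + h·k3); u_{n+1} = u_n + (h/6)·(k1 + 2k2 + 2k3 + k4).
t=0.000000, u=-0.740000:
  k1 = f(0.000000, -0.740000) = 3.070000
  k2 = f(0.145000, -0.294850) = 2.600399
  k3 = f(0.145000, -0.362942) = 2.668491
  k4 = f(0.290000, 0.033862) = 2.198846
  u ← -0.740000 + (0.29/6)·(k1 + 2k2 + 2k3 + k4) = 0.023987
t=0.290000, u=0.023987:
  k1 = f(0.290000, 0.023987) = 2.208721
  k2 = f(0.435000, 0.344251) = 1.768756
  k3 = f(0.435000, 0.280456) = 1.832551
  k4 = f(0.580000, 0.555427) = 1.393531
  u ← 0.023987 + (0.29/6)·(k1 + 2k2 + 2k3 + k4) = 0.546222
u(0.58) ≈ 0.5462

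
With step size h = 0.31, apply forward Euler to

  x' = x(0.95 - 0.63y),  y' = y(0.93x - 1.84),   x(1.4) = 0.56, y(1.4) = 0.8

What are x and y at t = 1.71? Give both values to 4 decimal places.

Euler on (x,y): x_{n+1} = x_n + h·x', y_{n+1} = y_n + h·y'.
1.400000: (0.560000, 0.800000); f=(0.249760, -1.055360) → (0.637426, 0.472838)
(x(1.71), y(1.71)) ≈ (0.6374, 0.4728)

0.6374, 0.4728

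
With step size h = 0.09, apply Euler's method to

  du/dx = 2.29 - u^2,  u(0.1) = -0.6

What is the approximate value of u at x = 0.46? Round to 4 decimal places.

0.1705

Euler: u_{n+1} = u_n + h·f(x_n, u_n).
x=0.100000, u=-0.600000: f=1.930000 → u ← -0.600000 + 0.09·1.930000 = -0.426300
x=0.190000, u=-0.426300: f=2.108268 → u ← -0.426300 + 0.09·2.108268 = -0.236556
x=0.280000, u=-0.236556: f=2.234041 → u ← -0.236556 + 0.09·2.234041 = -0.035492
x=0.370000, u=-0.035492: f=2.288740 → u ← -0.035492 + 0.09·2.288740 = 0.170494
u(0.46) ≈ 0.1705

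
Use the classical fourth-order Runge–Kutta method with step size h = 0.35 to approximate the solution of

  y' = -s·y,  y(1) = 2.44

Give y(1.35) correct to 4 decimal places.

1.6174

RK4: k1 = f(s_n, y_n); k2 = f(s_n + h/2, y_n + (h/2)·k1); k3 = f(s_n + h/2, y_n + (h/2)·k2); k4 = f(s_n + h, y_n + h·k3); y_{n+1} = y_n + (h/6)·(k1 + 2k2 + 2k3 + k4).
s=1.000000, y=2.440000:
  k1 = f(1.000000, 2.440000) = -2.440000
  k2 = f(1.175000, 2.013000) = -2.365275
  k3 = f(1.175000, 2.026077) = -2.380640
  k4 = f(1.350000, 1.606776) = -2.169147
  y ← 2.440000 + (0.35/6)·(k1 + 2k2 + 2k3 + k4) = 1.617443
y(1.35) ≈ 1.6174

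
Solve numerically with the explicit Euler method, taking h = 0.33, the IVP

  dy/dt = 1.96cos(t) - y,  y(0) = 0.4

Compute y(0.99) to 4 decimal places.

Euler: y_{n+1} = y_n + h·f(t_n, y_n).
t=0.000000, y=0.400000: f=1.560000 → y ← 0.400000 + 0.33·1.560000 = 0.914800
t=0.330000, y=0.914800: f=0.939443 → y ← 0.914800 + 0.33·0.939443 = 1.224816
t=0.660000, y=1.224816: f=0.323569 → y ← 1.224816 + 0.33·0.323569 = 1.331594
y(0.99) ≈ 1.3316

1.3316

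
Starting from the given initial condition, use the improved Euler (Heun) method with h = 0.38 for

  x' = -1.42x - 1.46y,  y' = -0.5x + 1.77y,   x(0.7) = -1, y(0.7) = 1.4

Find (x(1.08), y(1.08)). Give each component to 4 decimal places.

Heun on (x,y): k1 = f(t_n, state_n); k2 = f(t_n + h, state_n + h·k1); state_{n+1} = state_n + (h/2)·(k1 + k2).
0.700000: (-1.000000, 1.400000)
  k1 = (-0.624000, 2.978000)
  predictor → (-1.237120, 2.531640)
  k2 = (-1.939484, 5.099563)
  → (-1.487062, 2.934737)
(x(1.08), y(1.08)) ≈ (-1.4871, 2.9347)

-1.4871, 2.9347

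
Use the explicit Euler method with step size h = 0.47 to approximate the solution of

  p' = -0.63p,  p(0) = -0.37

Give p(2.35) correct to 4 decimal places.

Euler: p_{n+1} = p_n + h·f(t_n, p_n).
t=0.000000, p=-0.370000: f=0.233100 → p ← -0.370000 + 0.47·0.233100 = -0.260443
t=0.470000, p=-0.260443: f=0.164079 → p ← -0.260443 + 0.47·0.164079 = -0.183326
t=0.940000, p=-0.183326: f=0.115495 → p ← -0.183326 + 0.47·0.115495 = -0.129043
t=1.410000, p=-0.129043: f=0.081297 → p ← -0.129043 + 0.47·0.081297 = -0.090833
t=1.880000, p=-0.090833: f=0.057225 → p ← -0.090833 + 0.47·0.057225 = -0.063938
p(2.35) ≈ -0.0639

-0.0639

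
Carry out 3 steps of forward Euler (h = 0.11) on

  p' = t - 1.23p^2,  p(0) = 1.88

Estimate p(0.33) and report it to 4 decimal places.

0.9939

Euler: p_{n+1} = p_n + h·f(t_n, p_n).
t=0.000000, p=1.880000: f=-4.347312 → p ← 1.880000 + 0.11·(-4.347312) = 1.401796
t=0.110000, p=1.401796: f=-2.306988 → p ← 1.401796 + 0.11·(-2.306988) = 1.148027
t=0.220000, p=1.148027: f=-1.401098 → p ← 1.148027 + 0.11·(-1.401098) = 0.993906
p(0.33) ≈ 0.9939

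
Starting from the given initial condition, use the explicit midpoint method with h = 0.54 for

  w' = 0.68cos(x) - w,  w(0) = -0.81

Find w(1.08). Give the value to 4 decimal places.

Midpoint: k1 = f(x_n, w_n); k2 = f(x_n + h/2, w_n + (h/2)·k1); w_{n+1} = w_n + h·k2.
x=0.000000, w=-0.810000:
  k1 = f(0.000000, -0.810000) = 1.490000
  k2 = f(0.270000, -0.407700) = 1.063064
  w ← -0.810000 + 0.54·1.063064 = -0.235945
x=0.540000, w=-0.235945:
  k1 = f(0.540000, -0.235945) = 0.819187
  k2 = f(0.810000, -0.014765) = 0.483624
  w ← -0.235945 + 0.54·0.483624 = 0.025211
w(1.08) ≈ 0.0252

0.0252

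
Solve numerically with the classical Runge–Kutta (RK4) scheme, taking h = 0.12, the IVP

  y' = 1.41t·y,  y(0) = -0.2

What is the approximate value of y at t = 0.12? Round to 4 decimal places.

-0.2020

RK4: k1 = f(t_n, y_n); k2 = f(t_n + h/2, y_n + (h/2)·k1); k3 = f(t_n + h/2, y_n + (h/2)·k2); k4 = f(t_n + h, y_n + h·k3); y_{n+1} = y_n + (h/6)·(k1 + 2k2 + 2k3 + k4).
t=0.000000, y=-0.200000:
  k1 = f(0.000000, -0.200000) = 0.000000
  k2 = f(0.060000, -0.200000) = -0.016920
  k3 = f(0.060000, -0.201015) = -0.017006
  k4 = f(0.120000, -0.202041) = -0.034185
  y ← -0.200000 + (0.12/6)·(k1 + 2k2 + 2k3 + k4) = -0.202041
y(0.12) ≈ -0.2020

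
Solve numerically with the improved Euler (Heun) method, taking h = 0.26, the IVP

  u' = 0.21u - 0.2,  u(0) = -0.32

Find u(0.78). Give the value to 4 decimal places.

-0.5463

Heun: k1 = f(x_n, u_n); k2 = f(x_n + h, u_n + h·k1); u_{n+1} = u_n + (h/2)·(k1 + k2).
x=0.000000, u=-0.320000:
  k1 = f(0.000000, -0.320000) = -0.267200
  k2 = f(0.260000, -0.389472) = -0.281789
  u ← -0.320000 + (0.26/2)·(-0.267200 + (-0.281789)) = -0.391369
x=0.260000, u=-0.391369:
  k1 = f(0.260000, -0.391369) = -0.282187
  k2 = f(0.520000, -0.464737) = -0.297595
  u ← -0.391369 + (0.26/2)·(-0.282187 + (-0.297595)) = -0.466740
x=0.520000, u=-0.466740:
  k1 = f(0.520000, -0.466740) = -0.298015
  k2 = f(0.780000, -0.544224) = -0.314287
  u ← -0.466740 + (0.26/2)·(-0.298015 + (-0.314287)) = -0.546340
u(0.78) ≈ -0.5463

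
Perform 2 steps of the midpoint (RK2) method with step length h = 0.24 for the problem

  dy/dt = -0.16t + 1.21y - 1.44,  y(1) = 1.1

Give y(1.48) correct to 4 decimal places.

Midpoint: k1 = f(t_n, y_n); k2 = f(t_n + h/2, y_n + (h/2)·k1); y_{n+1} = y_n + h·k2.
t=1.000000, y=1.100000:
  k1 = f(1.000000, 1.100000) = -0.269000
  k2 = f(1.120000, 1.067720) = -0.327259
  y ← 1.100000 + 0.24·(-0.327259) = 1.021458
t=1.240000, y=1.021458:
  k1 = f(1.240000, 1.021458) = -0.402436
  k2 = f(1.360000, 0.973166) = -0.480070
  y ← 1.021458 + 0.24·(-0.480070) = 0.906241
y(1.48) ≈ 0.9062

0.9062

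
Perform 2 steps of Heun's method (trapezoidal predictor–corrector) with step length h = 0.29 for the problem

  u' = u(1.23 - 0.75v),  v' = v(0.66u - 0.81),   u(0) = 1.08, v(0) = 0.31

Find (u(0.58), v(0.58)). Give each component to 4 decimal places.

1.9127, 0.3361

Heun on (u,v): k1 = f(t_n, state_n); k2 = f(t_n + h, state_n + h·k1); state_{n+1} = state_n + (h/2)·(k1 + k2).
0.000000: (1.080000, 0.310000)
  k1 = (1.077300, -0.030132)
  predictor → (1.392417, 0.301262)
  k2 = (1.398061, 0.032836)
  → (1.438927, 0.310392)
0.290000: (1.438927, 0.310392)
  k1 = (1.434907, 0.043359)
  predictor → (1.855050, 0.322966)
  k2 = (1.832373, 0.133816)
  → (1.912683, 0.336082)
(u(0.58), v(0.58)) ≈ (1.9127, 0.3361)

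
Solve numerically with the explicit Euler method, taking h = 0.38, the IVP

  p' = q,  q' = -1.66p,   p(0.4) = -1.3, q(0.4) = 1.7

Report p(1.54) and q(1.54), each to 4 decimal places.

1.4180, 2.7411

Euler on (p,q): p_{n+1} = p_n + h·p', q_{n+1} = q_n + h·q'.
0.400000: (-1.300000, 1.700000); f=(1.700000, 2.158000) → (-0.654000, 2.520040)
0.780000: (-0.654000, 2.520040); f=(2.520040, 1.085640) → (0.303615, 2.932583)
1.160000: (0.303615, 2.932583); f=(2.932583, -0.504001) → (1.417997, 2.741063)
(p(1.54), q(1.54)) ≈ (1.4180, 2.7411)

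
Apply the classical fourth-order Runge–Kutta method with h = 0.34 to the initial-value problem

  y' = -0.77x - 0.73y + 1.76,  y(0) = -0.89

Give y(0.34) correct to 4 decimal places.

-0.2055

RK4: k1 = f(x_n, y_n); k2 = f(x_n + h/2, y_n + (h/2)·k1); k3 = f(x_n + h/2, y_n + (h/2)·k2); k4 = f(x_n + h, y_n + h·k3); y_{n+1} = y_n + (h/6)·(k1 + 2k2 + 2k3 + k4).
x=0.000000, y=-0.890000:
  k1 = f(0.000000, -0.890000) = 2.409700
  k2 = f(0.170000, -0.480351) = 1.979756
  k3 = f(0.170000, -0.553441) = 2.033112
  k4 = f(0.340000, -0.198742) = 1.643282
  y ← -0.890000 + (0.34/6)·(k1 + 2k2 + 2k3 + k4) = -0.205539
y(0.34) ≈ -0.2055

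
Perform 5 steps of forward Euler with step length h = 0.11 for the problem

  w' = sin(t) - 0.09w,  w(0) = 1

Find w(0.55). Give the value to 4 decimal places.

Euler: w_{n+1} = w_n + h·f(t_n, w_n).
t=0.000000, w=1.000000: f=-0.090000 → w ← 1.000000 + 0.11·(-0.090000) = 0.990100
t=0.110000, w=0.990100: f=0.020669 → w ← 0.990100 + 0.11·0.020669 = 0.992374
t=0.220000, w=0.992374: f=0.128916 → w ← 0.992374 + 0.11·0.128916 = 1.006554
t=0.330000, w=1.006554: f=0.233453 → w ← 1.006554 + 0.11·0.233453 = 1.032234
t=0.440000, w=1.032234: f=0.333038 → w ← 1.032234 + 0.11·0.333038 = 1.068868
w(0.55) ≈ 1.0689

1.0689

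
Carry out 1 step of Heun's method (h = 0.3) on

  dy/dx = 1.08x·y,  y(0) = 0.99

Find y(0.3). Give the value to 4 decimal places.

1.0381

Heun: k1 = f(x_n, y_n); k2 = f(x_n + h, y_n + h·k1); y_{n+1} = y_n + (h/2)·(k1 + k2).
x=0.000000, y=0.990000:
  k1 = f(0.000000, 0.990000) = 0.000000
  k2 = f(0.300000, 0.990000) = 0.320760
  y ← 0.990000 + (0.3/2)·(0.000000 + 0.320760) = 1.038114
y(0.3) ≈ 1.0381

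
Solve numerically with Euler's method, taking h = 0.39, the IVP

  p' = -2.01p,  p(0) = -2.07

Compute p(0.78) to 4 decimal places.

Euler: p_{n+1} = p_n + h·f(x_n, p_n).
x=0.000000, p=-2.070000: f=4.160700 → p ← -2.070000 + 0.39·4.160700 = -0.447327
x=0.390000, p=-0.447327: f=0.899127 → p ← -0.447327 + 0.39·0.899127 = -0.096667
p(0.78) ≈ -0.0967

-0.0967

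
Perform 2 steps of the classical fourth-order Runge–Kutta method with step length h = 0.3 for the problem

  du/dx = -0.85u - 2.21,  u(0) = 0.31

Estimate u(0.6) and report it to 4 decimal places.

RK4: k1 = f(x_n, u_n); k2 = f(x_n + h/2, u_n + (h/2)·k1); k3 = f(x_n + h/2, u_n + (h/2)·k2); k4 = f(x_n + h, u_n + h·k3); u_{n+1} = u_n + (h/6)·(k1 + 2k2 + 2k3 + k4).
x=0.000000, u=0.310000:
  k1 = f(0.000000, 0.310000) = -2.473500
  k2 = f(0.150000, -0.061025) = -2.158129
  k3 = f(0.150000, -0.013719) = -2.198339
  k4 = f(0.300000, -0.349502) = -1.912924
  u ← 0.310000 + (0.3/6)·(k1 + 2k2 + 2k3 + k4) = -0.344968
x=0.300000, u=-0.344968:
  k1 = f(0.300000, -0.344968) = -1.916777
  k2 = f(0.450000, -0.632485) = -1.672388
  k3 = f(0.450000, -0.595826) = -1.703548
  k4 = f(0.600000, -0.856032) = -1.482373
  u ← -0.344968 + (0.3/6)·(k1 + 2k2 + 2k3 + k4) = -0.852519
u(0.6) ≈ -0.8525

-0.8525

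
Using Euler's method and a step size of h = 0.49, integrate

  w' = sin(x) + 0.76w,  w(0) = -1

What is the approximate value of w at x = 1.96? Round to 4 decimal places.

Euler: w_{n+1} = w_n + h·f(x_n, w_n).
x=0.000000, w=-1.000000: f=-0.760000 → w ← -1.000000 + 0.49·(-0.760000) = -1.372400
x=0.490000, w=-1.372400: f=-0.572398 → w ← -1.372400 + 0.49·(-0.572398) = -1.652875
x=0.980000, w=-1.652875: f=-0.425688 → w ← -1.652875 + 0.49·(-0.425688) = -1.861462
x=1.470000, w=-1.861462: f=-0.419787 → w ← -1.861462 + 0.49·(-0.419787) = -2.067158
w(1.96) ≈ -2.0672

-2.0672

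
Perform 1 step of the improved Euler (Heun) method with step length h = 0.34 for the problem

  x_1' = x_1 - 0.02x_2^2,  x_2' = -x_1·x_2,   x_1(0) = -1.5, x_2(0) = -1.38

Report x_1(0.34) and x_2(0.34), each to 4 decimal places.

-2.1201, -2.4485

Heun on (x_1,x_2): k1 = f(x_n, state_n); k2 = f(x_n + h, state_n + h·k1); state_{n+1} = state_n + (h/2)·(k1 + k2).
0.000000: (-1.500000, -1.380000)
  k1 = (-1.538088, -2.070000)
  predictor → (-2.022950, -2.083800)
  k2 = (-2.109794, -4.215423)
  → (-2.120140, -2.448522)
(x_1(0.34), x_2(0.34)) ≈ (-2.1201, -2.4485)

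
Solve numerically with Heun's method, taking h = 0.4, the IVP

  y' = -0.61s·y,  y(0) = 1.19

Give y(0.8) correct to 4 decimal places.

Heun: k1 = f(s_n, y_n); k2 = f(s_n + h, y_n + h·k1); y_{n+1} = y_n + (h/2)·(k1 + k2).
s=0.000000, y=1.190000:
  k1 = f(0.000000, 1.190000) = 0.000000
  k2 = f(0.400000, 1.190000) = -0.290360
  y ← 1.190000 + (0.4/2)·(0.000000 + (-0.290360)) = 1.131928
s=0.400000, y=1.131928:
  k1 = f(0.400000, 1.131928) = -0.276190
  k2 = f(0.800000, 1.021452) = -0.498468
  y ← 1.131928 + (0.4/2)·(-0.276190 + (-0.498468)) = 0.976996
y(0.8) ≈ 0.9770

0.9770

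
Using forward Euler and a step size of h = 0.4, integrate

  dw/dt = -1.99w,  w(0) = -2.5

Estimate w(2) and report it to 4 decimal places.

-0.0009

Euler: w_{n+1} = w_n + h·f(t_n, w_n).
t=0.000000, w=-2.500000: f=4.975000 → w ← -2.500000 + 0.4·4.975000 = -0.510000
t=0.400000, w=-0.510000: f=1.014900 → w ← -0.510000 + 0.4·1.014900 = -0.104040
t=0.800000, w=-0.104040: f=0.207040 → w ← -0.104040 + 0.4·0.207040 = -0.021224
t=1.200000, w=-0.021224: f=0.042236 → w ← -0.021224 + 0.4·0.042236 = -0.004330
t=1.600000, w=-0.004330: f=0.008616 → w ← -0.004330 + 0.4·0.008616 = -0.000883
w(2) ≈ -0.0009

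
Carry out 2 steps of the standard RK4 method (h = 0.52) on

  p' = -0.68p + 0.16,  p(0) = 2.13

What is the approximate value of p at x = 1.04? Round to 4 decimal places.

1.1695

RK4: k1 = f(x_n, p_n); k2 = f(x_n + h/2, p_n + (h/2)·k1); k3 = f(x_n + h/2, p_n + (h/2)·k2); k4 = f(x_n + h, p_n + h·k3); p_{n+1} = p_n + (h/6)·(k1 + 2k2 + 2k3 + k4).
x=0.000000, p=2.130000:
  k1 = f(0.000000, 2.130000) = -1.288400
  k2 = f(0.260000, 1.795016) = -1.060611
  k3 = f(0.260000, 1.854241) = -1.100884
  k4 = f(0.520000, 1.557540) = -0.899127
  p ← 2.130000 + (0.52/6)·(k1 + 2k2 + 2k3 + k4) = 1.565755
x=0.520000, p=1.565755:
  k1 = f(0.520000, 1.565755) = -0.904714
  k2 = f(0.780000, 1.330530) = -0.744760
  k3 = f(0.780000, 1.372118) = -0.773040
  k4 = f(1.040000, 1.163774) = -0.631367
  p ← 1.565755 + (0.52/6)·(k1 + 2k2 + 2k3 + k4) = 1.169543
p(1.04) ≈ 1.1695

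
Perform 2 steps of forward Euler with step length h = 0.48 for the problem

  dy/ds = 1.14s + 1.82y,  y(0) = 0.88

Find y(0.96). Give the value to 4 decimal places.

3.3518

Euler: y_{n+1} = y_n + h·f(s_n, y_n).
s=0.000000, y=0.880000: f=1.601600 → y ← 0.880000 + 0.48·1.601600 = 1.648768
s=0.480000, y=1.648768: f=3.547958 → y ← 1.648768 + 0.48·3.547958 = 3.351788
y(0.96) ≈ 3.3518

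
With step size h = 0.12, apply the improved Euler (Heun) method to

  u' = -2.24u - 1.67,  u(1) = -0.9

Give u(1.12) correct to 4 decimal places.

Heun: k1 = f(x_n, u_n); k2 = f(x_n + h, u_n + h·k1); u_{n+1} = u_n + (h/2)·(k1 + k2).
x=1.000000, u=-0.900000:
  k1 = f(1.000000, -0.900000) = 0.346000
  k2 = f(1.120000, -0.858480) = 0.252995
  u ← -0.900000 + (0.12/2)·(0.346000 + 0.252995) = -0.864060
u(1.12) ≈ -0.8641

-0.8641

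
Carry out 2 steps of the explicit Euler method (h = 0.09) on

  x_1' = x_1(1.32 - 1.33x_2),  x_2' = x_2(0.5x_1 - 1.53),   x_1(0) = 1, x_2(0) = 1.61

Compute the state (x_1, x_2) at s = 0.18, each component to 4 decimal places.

Euler on (x_1,x_2): x_1_{n+1} = x_1_n + h·x_1', x_2_{n+1} = x_2_n + h·x_2'.
0.000000: (1.000000, 1.610000); f=(-0.821300, -1.658300) → (0.926083, 1.460753)
0.090000: (0.926083, 1.460753); f=(-0.576766, -1.558563) → (0.874174, 1.320482)
(x_1(0.18), x_2(0.18)) ≈ (0.8742, 1.3205)

0.8742, 1.3205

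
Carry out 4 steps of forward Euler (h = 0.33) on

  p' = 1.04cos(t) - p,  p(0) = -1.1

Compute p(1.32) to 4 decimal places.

Euler: p_{n+1} = p_n + h·f(t_n, p_n).
t=0.000000, p=-1.100000: f=2.140000 → p ← -1.100000 + 0.33·2.140000 = -0.393800
t=0.330000, p=-0.393800: f=1.377684 → p ← -0.393800 + 0.33·1.377684 = 0.060836
t=0.660000, p=0.060836: f=0.760756 → p ← 0.060836 + 0.33·0.760756 = 0.311885
t=0.990000, p=0.311885: f=0.258752 → p ← 0.311885 + 0.33·0.258752 = 0.397273
p(1.32) ≈ 0.3973

0.3973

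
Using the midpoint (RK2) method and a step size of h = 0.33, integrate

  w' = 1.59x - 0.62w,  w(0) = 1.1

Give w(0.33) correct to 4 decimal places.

0.9845

Midpoint: k1 = f(x_n, w_n); k2 = f(x_n + h/2, w_n + (h/2)·k1); w_{n+1} = w_n + h·k2.
x=0.000000, w=1.100000:
  k1 = f(0.000000, 1.100000) = -0.682000
  k2 = f(0.165000, 0.987470) = -0.349881
  w ← 1.100000 + 0.33·(-0.349881) = 0.984539
w(0.33) ≈ 0.9845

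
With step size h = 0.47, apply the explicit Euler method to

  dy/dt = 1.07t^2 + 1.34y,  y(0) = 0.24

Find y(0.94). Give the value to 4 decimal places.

Euler: y_{n+1} = y_n + h·f(t_n, y_n).
t=0.000000, y=0.240000: f=0.321600 → y ← 0.240000 + 0.47·0.321600 = 0.391152
t=0.470000, y=0.391152: f=0.760507 → y ← 0.391152 + 0.47·0.760507 = 0.748590
y(0.94) ≈ 0.7486

0.7486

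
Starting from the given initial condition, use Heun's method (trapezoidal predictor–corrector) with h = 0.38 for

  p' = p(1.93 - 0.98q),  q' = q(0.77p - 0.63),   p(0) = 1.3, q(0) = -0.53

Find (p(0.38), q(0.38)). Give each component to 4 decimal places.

3.1080, -0.7170

Heun on (p,q): k1 = f(x_n, state_n); k2 = f(x_n + h, state_n + h·k1); state_{n+1} = state_n + (h/2)·(k1 + k2).
0.000000: (1.300000, -0.530000)
  k1 = (3.184220, -0.196630)
  predictor → (2.510004, -0.604719)
  k2 = (6.331798, -0.787770)
  → (3.108043, -0.717036)
(p(0.38), q(0.38)) ≈ (3.1080, -0.7170)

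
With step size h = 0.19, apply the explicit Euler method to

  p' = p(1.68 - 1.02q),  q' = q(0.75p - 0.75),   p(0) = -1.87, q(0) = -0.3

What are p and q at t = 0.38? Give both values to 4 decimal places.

Euler on (p,q): p_{n+1} = p_n + h·p', q_{n+1} = q_n + h·q'.
0.000000: (-1.870000, -0.300000); f=(-3.713820, 0.645750) → (-2.575626, -0.177308)
0.190000: (-2.575626, -0.177308); f=(-4.792863, 0.475489) → (-3.486270, -0.086965)
(p(0.38), q(0.38)) ≈ (-3.4863, -0.0870)

-3.4863, -0.0870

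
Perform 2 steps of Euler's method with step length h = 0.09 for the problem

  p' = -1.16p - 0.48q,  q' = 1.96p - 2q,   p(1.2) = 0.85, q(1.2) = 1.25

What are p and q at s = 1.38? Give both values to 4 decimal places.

Euler on (p,q): p_{n+1} = p_n + h·p', q_{n+1} = q_n + h·q'.
1.200000: (0.850000, 1.250000); f=(-1.586000, -0.834000) → (0.707260, 1.174940)
1.290000: (0.707260, 1.174940); f=(-1.384393, -0.963650) → (0.582665, 1.088211)
(p(1.38), q(1.38)) ≈ (0.5827, 1.0882)

0.5827, 1.0882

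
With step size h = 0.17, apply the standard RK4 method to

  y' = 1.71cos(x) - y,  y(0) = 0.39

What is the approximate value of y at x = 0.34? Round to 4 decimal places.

0.7602

RK4: k1 = f(x_n, y_n); k2 = f(x_n + h/2, y_n + (h/2)·k1); k3 = f(x_n + h/2, y_n + (h/2)·k2); k4 = f(x_n + h, y_n + h·k3); y_{n+1} = y_n + (h/6)·(k1 + 2k2 + 2k3 + k4).
x=0.000000, y=0.390000:
  k1 = f(0.000000, 0.390000) = 1.320000
  k2 = f(0.085000, 0.502200) = 1.201626
  k3 = f(0.085000, 0.492138) = 1.211688
  k4 = f(0.170000, 0.595987) = 1.089363
  y ← 0.390000 + (0.17/6)·(k1 + 2k2 + 2k3 + k4) = 0.595020
x=0.170000, y=0.595020:
  k1 = f(0.170000, 0.595020) = 1.090330
  k2 = f(0.255000, 0.687698) = 0.967006
  k3 = f(0.255000, 0.677215) = 0.977489
  k4 = f(0.340000, 0.761193) = 0.850918
  y ← 0.595020 + (0.17/6)·(k1 + 2k2 + 2k3 + k4) = 0.760210
y(0.34) ≈ 0.7602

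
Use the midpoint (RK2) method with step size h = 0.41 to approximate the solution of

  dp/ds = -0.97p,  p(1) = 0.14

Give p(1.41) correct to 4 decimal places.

Midpoint: k1 = f(s_n, p_n); k2 = f(s_n + h/2, p_n + (h/2)·k1); p_{n+1} = p_n + h·k2.
s=1.000000, p=0.140000:
  k1 = f(1.000000, 0.140000) = -0.135800
  k2 = f(1.205000, 0.112161) = -0.108796
  p ← 0.140000 + 0.41·(-0.108796) = 0.095394
p(1.41) ≈ 0.0954

0.0954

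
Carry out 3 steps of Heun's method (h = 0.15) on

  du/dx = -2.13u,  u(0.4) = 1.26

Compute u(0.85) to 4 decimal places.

0.4933

Heun: k1 = f(x_n, u_n); k2 = f(x_n + h, u_n + h·k1); u_{n+1} = u_n + (h/2)·(k1 + k2).
x=0.400000, u=1.260000:
  k1 = f(0.400000, 1.260000) = -2.683800
  k2 = f(0.550000, 0.857430) = -1.826326
  u ← 1.260000 + (0.15/2)·(-2.683800 + (-1.826326)) = 0.921741
x=0.550000, u=0.921741:
  k1 = f(0.550000, 0.921741) = -1.963307
  k2 = f(0.700000, 0.627244) = -1.336031
  u ← 0.921741 + (0.15/2)·(-1.963307 + (-1.336031)) = 0.674290
x=0.700000, u=0.674290:
  k1 = f(0.700000, 0.674290) = -1.436238
  k2 = f(0.850000, 0.458854) = -0.977360
  u ← 0.674290 + (0.15/2)·(-1.436238 + (-0.977360)) = 0.493270
u(0.85) ≈ 0.4933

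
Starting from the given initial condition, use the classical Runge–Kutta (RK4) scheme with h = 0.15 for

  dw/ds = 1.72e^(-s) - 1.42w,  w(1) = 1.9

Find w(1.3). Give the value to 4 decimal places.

RK4: k1 = f(s_n, w_n); k2 = f(s_n + h/2, w_n + (h/2)·k1); k3 = f(s_n + h/2, w_n + (h/2)·k2); k4 = f(s_n + h, w_n + h·k3); w_{n+1} = w_n + (h/6)·(k1 + 2k2 + 2k3 + k4).
s=1.000000, w=1.900000:
  k1 = f(1.000000, 1.900000) = -2.065247
  k2 = f(1.075000, 1.745106) = -1.891019
  k3 = f(1.075000, 1.758174) = -1.909574
  k4 = f(1.150000, 1.613564) = -1.746645
  w ← 1.900000 + (0.15/6)·(k1 + 2k2 + 2k3 + k4) = 1.614673
s=1.150000, w=1.614673:
  k1 = f(1.150000, 1.614673) = -1.748220
  k2 = f(1.225000, 1.483556) = -1.601387
  k3 = f(1.225000, 1.494569) = -1.617025
  k4 = f(1.300000, 1.372119) = -1.479655
  w ← 1.614673 + (0.15/6)·(k1 + 2k2 + 2k3 + k4) = 1.373056
w(1.3) ≈ 1.3731

1.3731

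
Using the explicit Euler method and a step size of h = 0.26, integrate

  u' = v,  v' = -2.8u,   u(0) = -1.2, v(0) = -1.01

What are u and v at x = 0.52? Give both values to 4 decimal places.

Euler on (u,v): u_{n+1} = u_n + h·u', v_{n+1} = v_n + h·v'.
0.000000: (-1.200000, -1.010000); f=(-1.010000, 3.360000) → (-1.462600, -0.136400)
0.260000: (-1.462600, -0.136400); f=(-0.136400, 4.095280) → (-1.498064, 0.928373)
(u(0.52), v(0.52)) ≈ (-1.4981, 0.9284)

-1.4981, 0.9284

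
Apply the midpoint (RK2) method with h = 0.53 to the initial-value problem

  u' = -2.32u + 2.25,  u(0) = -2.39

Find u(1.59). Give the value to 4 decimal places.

Midpoint: k1 = f(x_n, u_n); k2 = f(x_n + h/2, u_n + (h/2)·k1); u_{n+1} = u_n + h·k2.
x=0.000000, u=-2.390000:
  k1 = f(0.000000, -2.390000) = 7.794800
  k2 = f(0.265000, -0.324378) = 3.002557
  u ← -2.390000 + 0.53·3.002557 = -0.798645
x=0.530000, u=-0.798645:
  k1 = f(0.530000, -0.798645) = 4.102856
  k2 = f(0.795000, 0.288612) = 1.580420
  u ← -0.798645 + 0.53·1.580420 = 0.038978
x=1.060000, u=0.038978:
  k1 = f(1.060000, 0.038978) = 2.159571
  k2 = f(1.325000, 0.611264) = 0.831867
  u ← 0.038978 + 0.53·0.831867 = 0.479867
u(1.59) ≈ 0.4799

0.4799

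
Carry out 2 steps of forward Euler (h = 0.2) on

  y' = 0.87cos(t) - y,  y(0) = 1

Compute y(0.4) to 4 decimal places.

Euler: y_{n+1} = y_n + h·f(t_n, y_n).
t=0.000000, y=1.000000: f=-0.130000 → y ← 1.000000 + 0.2·(-0.130000) = 0.974000
t=0.200000, y=0.974000: f=-0.121342 → y ← 0.974000 + 0.2·(-0.121342) = 0.949732
y(0.4) ≈ 0.9497

0.9497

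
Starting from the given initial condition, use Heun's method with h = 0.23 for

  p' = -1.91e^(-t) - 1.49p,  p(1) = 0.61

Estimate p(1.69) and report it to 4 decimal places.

Heun: k1 = f(t_n, p_n); k2 = f(t_n + h, p_n + h·k1); p_{n+1} = p_n + (h/2)·(k1 + k2).
t=1.000000, p=0.610000:
  k1 = f(1.000000, 0.610000) = -1.611550
  k2 = f(1.230000, 0.239344) = -0.914901
  p ← 0.610000 + (0.23/2)·(-1.611550 + (-0.914901)) = 0.319458
t=1.230000, p=0.319458:
  k1 = f(1.230000, 0.319458) = -1.034272
  k2 = f(1.460000, 0.081576) = -0.565119
  p ← 0.319458 + (0.23/2)·(-1.034272 + (-0.565119)) = 0.135528
t=1.460000, p=0.135528:
  k1 = f(1.460000, 0.135528) = -0.645508
  k2 = f(1.690000, -0.012939) = -0.333154
  p ← 0.135528 + (0.23/2)·(-0.645508 + (-0.333154)) = 0.022982
p(1.69) ≈ 0.0230

0.0230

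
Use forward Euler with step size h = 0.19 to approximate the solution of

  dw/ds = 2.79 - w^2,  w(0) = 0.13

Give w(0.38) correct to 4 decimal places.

1.1050

Euler: w_{n+1} = w_n + h·f(s_n, w_n).
s=0.000000, w=0.130000: f=2.773100 → w ← 0.130000 + 0.19·2.773100 = 0.656889
s=0.190000, w=0.656889: f=2.358497 → w ← 0.656889 + 0.19·2.358497 = 1.105003
w(0.38) ≈ 1.1050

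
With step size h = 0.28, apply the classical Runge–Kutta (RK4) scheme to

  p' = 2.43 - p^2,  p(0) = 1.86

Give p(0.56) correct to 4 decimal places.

RK4: k1 = f(t_n, p_n); k2 = f(t_n + h/2, p_n + (h/2)·k1); k3 = f(t_n + h/2, p_n + (h/2)·k2); k4 = f(t_n + h, p_n + h·k3); p_{n+1} = p_n + (h/6)·(k1 + 2k2 + 2k3 + k4).
t=0.000000, p=1.860000:
  k1 = f(0.000000, 1.860000) = -1.029600
  k2 = f(0.140000, 1.715856) = -0.514162
  k3 = f(0.140000, 1.788017) = -0.767006
  k4 = f(0.280000, 1.645238) = -0.276809
  p ← 1.860000 + (0.28/6)·(k1 + 2k2 + 2k3 + k4) = 1.679459
t=0.280000, p=1.679459:
  k1 = f(0.280000, 1.679459) = -0.390581
  k2 = f(0.420000, 1.624777) = -0.209901
  k3 = f(0.420000, 1.650072) = -0.292739
  k4 = f(0.560000, 1.597492) = -0.121980
  p ← 1.679459 + (0.28/6)·(k1 + 2k2 + 2k3 + k4) = 1.608626
p(0.56) ≈ 1.6086

1.6086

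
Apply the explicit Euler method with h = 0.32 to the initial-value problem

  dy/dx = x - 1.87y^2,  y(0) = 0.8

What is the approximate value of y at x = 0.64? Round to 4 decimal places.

0.4154

Euler: y_{n+1} = y_n + h·f(x_n, y_n).
x=0.000000, y=0.800000: f=-1.196800 → y ← 0.800000 + 0.32·(-1.196800) = 0.417024
x=0.320000, y=0.417024: f=-0.005210 → y ← 0.417024 + 0.32·(-0.005210) = 0.415357
y(0.64) ≈ 0.4154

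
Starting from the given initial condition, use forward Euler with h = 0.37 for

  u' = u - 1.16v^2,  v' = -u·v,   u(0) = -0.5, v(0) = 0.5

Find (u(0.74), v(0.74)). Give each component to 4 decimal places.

-1.2361, 0.7662

Euler on (u,v): u_{n+1} = u_n + h·u', v_{n+1} = v_n + h·v'.
0.000000: (-0.500000, 0.500000); f=(-0.790000, 0.250000) → (-0.792300, 0.592500)
0.370000: (-0.792300, 0.592500); f=(-1.199525, 0.469438) → (-1.236124, 0.766192)
(u(0.74), v(0.74)) ≈ (-1.2361, 0.7662)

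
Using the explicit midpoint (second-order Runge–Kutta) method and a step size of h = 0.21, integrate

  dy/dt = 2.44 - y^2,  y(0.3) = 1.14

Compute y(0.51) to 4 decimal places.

Midpoint: k1 = f(t_n, y_n); k2 = f(t_n + h/2, y_n + (h/2)·k1); y_{n+1} = y_n + h·k2.
t=0.300000, y=1.140000:
  k1 = f(0.300000, 1.140000) = 1.140400
  k2 = f(0.405000, 1.259742) = 0.853050
  y ← 1.140000 + 0.21·0.853050 = 1.319141
y(0.51) ≈ 1.3191

1.3191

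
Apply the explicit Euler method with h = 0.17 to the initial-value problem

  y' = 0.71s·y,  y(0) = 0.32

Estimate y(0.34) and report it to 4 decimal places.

0.3266

Euler: y_{n+1} = y_n + h·f(s_n, y_n).
s=0.000000, y=0.320000: f=0.000000 → y ← 0.320000 + 0.17·0.000000 = 0.320000
s=0.170000, y=0.320000: f=0.038624 → y ← 0.320000 + 0.17·0.038624 = 0.326566
y(0.34) ≈ 0.3266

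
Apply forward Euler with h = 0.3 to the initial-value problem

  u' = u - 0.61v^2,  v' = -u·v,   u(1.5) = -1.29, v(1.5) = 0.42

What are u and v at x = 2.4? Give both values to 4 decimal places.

Euler on (u,v): u_{n+1} = u_n + h·u', v_{n+1} = v_n + h·v'.
1.500000: (-1.290000, 0.420000); f=(-1.397604, 0.541800) → (-1.709281, 0.582540)
1.800000: (-1.709281, 0.582540); f=(-1.916286, 0.995725) → (-2.284167, 0.881257)
2.100000: (-2.284167, 0.881257); f=(-2.757902, 2.012939) → (-3.111538, 1.485139)
(u(2.4), v(2.4)) ≈ (-3.1115, 1.4851)

-3.1115, 1.4851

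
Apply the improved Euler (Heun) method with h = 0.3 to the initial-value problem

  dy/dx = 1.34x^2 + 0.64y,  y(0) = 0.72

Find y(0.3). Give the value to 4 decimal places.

Heun: k1 = f(x_n, y_n); k2 = f(x_n + h, y_n + h·k1); y_{n+1} = y_n + (h/2)·(k1 + k2).
x=0.000000, y=0.720000:
  k1 = f(0.000000, 0.720000) = 0.460800
  k2 = f(0.300000, 0.858240) = 0.669874
  y ← 0.720000 + (0.3/2)·(0.460800 + 0.669874) = 0.889601
y(0.3) ≈ 0.8896

0.8896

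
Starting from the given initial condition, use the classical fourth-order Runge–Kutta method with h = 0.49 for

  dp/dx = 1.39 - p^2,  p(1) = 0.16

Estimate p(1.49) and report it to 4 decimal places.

0.7219

RK4: k1 = f(x_n, p_n); k2 = f(x_n + h/2, p_n + (h/2)·k1); k3 = f(x_n + h/2, p_n + (h/2)·k2); k4 = f(x_n + h, p_n + h·k3); p_{n+1} = p_n + (h/6)·(k1 + 2k2 + 2k3 + k4).
x=1.000000, p=0.160000:
  k1 = f(1.000000, 0.160000) = 1.364400
  k2 = f(1.245000, 0.494278) = 1.145689
  k3 = f(1.245000, 0.440694) = 1.195789
  k4 = f(1.490000, 0.745937) = 0.833579
  p ← 0.160000 + (0.49/6)·(k1 + 2k2 + 2k3 + k4) = 0.721943
p(1.49) ≈ 0.7219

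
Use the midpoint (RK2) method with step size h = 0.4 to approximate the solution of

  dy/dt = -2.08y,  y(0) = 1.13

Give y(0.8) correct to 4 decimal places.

Midpoint: k1 = f(t_n, y_n); k2 = f(t_n + h/2, y_n + (h/2)·k1); y_{n+1} = y_n + h·k2.
t=0.000000, y=1.130000:
  k1 = f(0.000000, 1.130000) = -2.350400
  k2 = f(0.200000, 0.659920) = -1.372634
  y ← 1.130000 + 0.4·(-1.372634) = 0.580947
t=0.400000, y=0.580947:
  k1 = f(0.400000, 0.580947) = -1.208369
  k2 = f(0.600000, 0.339273) = -0.705687
  y ← 0.580947 + 0.4·(-0.705687) = 0.298672
y(0.8) ≈ 0.2987

0.2987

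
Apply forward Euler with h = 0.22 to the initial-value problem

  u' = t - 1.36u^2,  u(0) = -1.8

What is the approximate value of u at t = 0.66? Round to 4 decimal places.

-12.4462

Euler: u_{n+1} = u_n + h·f(t_n, u_n).
t=0.000000, u=-1.800000: f=-4.406400 → u ← -1.800000 + 0.22·(-4.406400) = -2.769408
t=0.220000, u=-2.769408: f=-10.210684 → u ← -2.769408 + 0.22·(-10.210684) = -5.015759
t=0.440000, u=-5.015759: f=-33.774653 → u ← -5.015759 + 0.22·(-33.774653) = -12.446182
u(0.66) ≈ -12.4462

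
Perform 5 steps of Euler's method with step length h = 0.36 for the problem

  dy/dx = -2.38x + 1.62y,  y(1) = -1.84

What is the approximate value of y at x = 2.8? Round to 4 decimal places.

-36.9149

Euler: y_{n+1} = y_n + h·f(x_n, y_n).
x=1.000000, y=-1.840000: f=-5.360800 → y ← -1.840000 + 0.36·(-5.360800) = -3.769888
x=1.360000, y=-3.769888: f=-9.344019 → y ← -3.769888 + 0.36·(-9.344019) = -7.133735
x=1.720000, y=-7.133735: f=-15.650250 → y ← -7.133735 + 0.36·(-15.650250) = -12.767825
x=2.080000, y=-12.767825: f=-25.634276 → y ← -12.767825 + 0.36·(-25.634276) = -21.996164
x=2.440000, y=-21.996164: f=-41.440986 → y ← -21.996164 + 0.36·(-41.440986) = -36.914919
y(2.8) ≈ -36.9149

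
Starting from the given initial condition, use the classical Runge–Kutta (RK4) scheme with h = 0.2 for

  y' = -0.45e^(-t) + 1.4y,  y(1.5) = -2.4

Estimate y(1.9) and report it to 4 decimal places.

RK4: k1 = f(t_n, y_n); k2 = f(t_n + h/2, y_n + (h/2)·k1); k3 = f(t_n + h/2, y_n + (h/2)·k2); k4 = f(t_n + h, y_n + h·k3); y_{n+1} = y_n + (h/6)·(k1 + 2k2 + 2k3 + k4).
t=1.500000, y=-2.400000:
  k1 = f(1.500000, -2.400000) = -3.460409
  k2 = f(1.600000, -2.746041) = -3.935311
  k3 = f(1.600000, -2.793531) = -4.001797
  k4 = f(1.700000, -3.200359) = -4.562711
  y ← -2.400000 + (0.2/6)·(k1 + 2k2 + 2k3 + k4) = -3.196578
t=1.700000, y=-3.196578:
  k1 = f(1.700000, -3.196578) = -4.557417
  k2 = f(1.800000, -3.652319) = -5.187632
  k3 = f(1.800000, -3.715341) = -5.275862
  k4 = f(1.900000, -4.251750) = -6.019756
  y ← -3.196578 + (0.2/6)·(k1 + 2k2 + 2k3 + k4) = -4.246716
y(1.9) ≈ -4.2467

-4.2467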